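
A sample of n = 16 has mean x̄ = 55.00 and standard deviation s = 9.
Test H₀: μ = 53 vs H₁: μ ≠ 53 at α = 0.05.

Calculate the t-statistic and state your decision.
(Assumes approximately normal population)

df = n - 1 = 15
SE = s/√n = 9/√16 = 2.2500
t = (x̄ - μ₀)/SE = (55.00 - 53)/2.2500 = 0.8889
Critical value: t_{0.025,15} = ±2.131
p-value ≈ 0.3881
Decision: fail to reject H₀

Answer: t = 0.8889, fail to reject H₀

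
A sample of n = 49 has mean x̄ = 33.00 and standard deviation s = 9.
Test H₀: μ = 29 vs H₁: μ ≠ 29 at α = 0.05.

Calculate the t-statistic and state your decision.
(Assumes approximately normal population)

df = n - 1 = 48
SE = s/√n = 9/√49 = 1.2857
t = (x̄ - μ₀)/SE = (33.00 - 29)/1.2857 = 3.1111
Critical value: t_{0.025,48} = ±2.011
p-value ≈ 0.0031
Decision: reject H₀

Answer: t = 3.1111, reject H₀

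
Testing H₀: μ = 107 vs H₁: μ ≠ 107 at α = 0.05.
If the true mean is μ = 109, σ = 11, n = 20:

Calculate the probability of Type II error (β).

SE = σ/√n = 11/√20 = 2.4597
Critical values: μ₀ ± z_0.025×SE = 107 ± 1.960×2.4597
Acceptance region: (102.1790, 111.8210)
Under H₁ (μ = 109): z_high = (111.8210 - 109)/2.4597 = 1.1469, z_low = (102.1790 - 109)/2.4597 = -2.7731
β = P(not reject | H₁) = Φ(1.1469) - Φ(-2.7731) ≈ 0.8715

Answer: β ≈ 0.8715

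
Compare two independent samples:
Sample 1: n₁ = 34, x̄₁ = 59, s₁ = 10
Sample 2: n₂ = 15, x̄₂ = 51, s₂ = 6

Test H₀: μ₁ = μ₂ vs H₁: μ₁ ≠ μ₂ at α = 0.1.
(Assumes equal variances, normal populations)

Pooled variance: s²_p = [33×10² + 14×6²]/(47) = 80.9362
s_p = 8.9965
SE = s_p×√(1/n₁ + 1/n₂) = 8.9965×√(1/34 + 1/15) = 2.7886
t = (x̄₁ - x̄₂)/SE = (59 - 51)/2.7886 = 2.8688
df = 47, t-critical = ±1.678
Decision: reject H₀

Answer: t = 2.8688, reject H₀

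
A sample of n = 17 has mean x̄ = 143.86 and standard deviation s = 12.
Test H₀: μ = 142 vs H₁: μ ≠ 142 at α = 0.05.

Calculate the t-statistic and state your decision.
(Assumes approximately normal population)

df = n - 1 = 16
SE = s/√n = 12/√17 = 2.9104
t = (x̄ - μ₀)/SE = (143.86 - 142)/2.9104 = 0.6391
Critical value: t_{0.025,16} = ±2.120
p-value ≈ 0.5318
Decision: fail to reject H₀

Answer: t = 0.6391, fail to reject H₀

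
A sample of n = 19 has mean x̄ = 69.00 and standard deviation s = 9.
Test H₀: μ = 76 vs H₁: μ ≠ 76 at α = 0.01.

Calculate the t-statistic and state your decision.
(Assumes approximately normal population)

df = n - 1 = 18
SE = s/√n = 9/√19 = 2.0647
t = (x̄ - μ₀)/SE = (69.00 - 76)/2.0647 = -3.3903
Critical value: t_{0.005,18} = ±2.878
p-value ≈ 0.0033
Decision: reject H₀

Answer: t = -3.3903, reject H₀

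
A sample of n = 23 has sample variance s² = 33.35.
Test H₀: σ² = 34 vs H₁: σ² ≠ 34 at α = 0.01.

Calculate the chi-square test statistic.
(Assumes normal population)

df = n - 1 = 22
χ² = (n-1)s²/σ₀² = 22×33.35/34 = 21.5794
Critical values: χ²_{0.995,22} = 8.643, χ²_{0.005,22} = 42.796
Rejection region: χ² < 8.643 or χ² > 42.796
Decision: fail to reject H₀

Answer: χ² = 21.5794, fail to reject H₀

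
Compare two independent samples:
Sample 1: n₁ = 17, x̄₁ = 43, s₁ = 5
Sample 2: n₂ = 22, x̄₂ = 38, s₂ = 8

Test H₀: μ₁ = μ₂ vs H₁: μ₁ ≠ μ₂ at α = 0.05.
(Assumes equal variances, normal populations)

Answer: t = 2.2553, reject H₀

Derivation:
Pooled variance: s²_p = [16×5² + 21×8²]/(37) = 47.1351
s_p = 6.8655
SE = s_p×√(1/n₁ + 1/n₂) = 6.8655×√(1/17 + 1/22) = 2.2170
t = (x̄₁ - x̄₂)/SE = (43 - 38)/2.2170 = 2.2553
df = 37, t-critical = ±2.026
Decision: reject H₀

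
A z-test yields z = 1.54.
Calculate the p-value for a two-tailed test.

For z = 1.54:
p = 2×P(Z > |1.54|) = 2×(1 - Φ(1.54)) = 0.1236

Answer: p-value ≈ 0.1236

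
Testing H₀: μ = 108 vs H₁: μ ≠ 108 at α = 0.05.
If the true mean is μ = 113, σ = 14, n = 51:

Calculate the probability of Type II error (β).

Answer: β ≈ 0.2774

Derivation:
SE = σ/√n = 14/√51 = 1.9604
Critical values: μ₀ ± z_0.025×SE = 108 ± 1.960×1.9604
Acceptance region: (104.1576, 111.8424)
Under H₁ (μ = 113): z_high = (111.8424 - 113)/1.9604 = -0.5905, z_low = (104.1576 - 113)/1.9604 = -4.5105
β = P(not reject | H₁) = Φ(-0.5905) - Φ(-4.5105) ≈ 0.2774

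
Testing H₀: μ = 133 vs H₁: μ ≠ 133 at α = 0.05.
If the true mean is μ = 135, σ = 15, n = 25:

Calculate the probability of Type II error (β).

Answer: β ≈ 0.8977

Derivation:
SE = σ/√n = 15/√25 = 3.0000
Critical values: μ₀ ± z_0.025×SE = 133 ± 1.960×3.0000
Acceptance region: (127.1200, 138.8800)
Under H₁ (μ = 135): z_high = (138.8800 - 135)/3.0000 = 1.2933, z_low = (127.1200 - 135)/3.0000 = -2.6267
β = P(not reject | H₁) = Φ(1.2933) - Φ(-2.6267) ≈ 0.8977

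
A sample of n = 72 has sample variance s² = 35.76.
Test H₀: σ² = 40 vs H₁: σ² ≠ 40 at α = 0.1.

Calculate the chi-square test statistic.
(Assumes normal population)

df = n - 1 = 71
χ² = (n-1)s²/σ₀² = 71×35.76/40 = 63.4740
Critical values: χ²_{0.95,71} = 52.600, χ²_{0.05,71} = 91.670
Rejection region: χ² < 52.600 or χ² > 91.670
Decision: fail to reject H₀

Answer: χ² = 63.4740, fail to reject H₀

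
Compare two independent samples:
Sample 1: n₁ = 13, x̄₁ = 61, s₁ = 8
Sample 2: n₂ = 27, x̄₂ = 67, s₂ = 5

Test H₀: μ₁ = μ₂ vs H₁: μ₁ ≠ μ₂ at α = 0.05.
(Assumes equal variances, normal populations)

Pooled variance: s²_p = [12×8² + 26×5²]/(38) = 37.3158
s_p = 6.1087
SE = s_p×√(1/n₁ + 1/n₂) = 6.1087×√(1/13 + 1/27) = 2.0622
t = (x̄₁ - x̄₂)/SE = (61 - 67)/2.0622 = -2.9095
df = 38, t-critical = ±2.024
Decision: reject H₀

Answer: t = -2.9095, reject H₀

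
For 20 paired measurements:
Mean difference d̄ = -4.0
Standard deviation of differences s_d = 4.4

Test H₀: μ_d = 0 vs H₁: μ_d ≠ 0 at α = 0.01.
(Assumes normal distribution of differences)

Answer: t = -4.0655, reject H₀

Derivation:
df = n - 1 = 19
SE = s_d/√n = 4.4/√20 = 0.9839
t = d̄/SE = -4.0/0.9839 = -4.0655
Critical value: t_{0.005,19} = ±2.861
p-value ≈ 0.0007
Decision: reject H₀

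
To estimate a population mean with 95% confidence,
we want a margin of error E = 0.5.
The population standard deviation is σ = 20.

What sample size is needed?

z_0.025 = 1.960
n = (z×σ/E)² = (1.960×20/0.5)²
n = 6146.5600
Round up: n = 6147

Answer: n = 6147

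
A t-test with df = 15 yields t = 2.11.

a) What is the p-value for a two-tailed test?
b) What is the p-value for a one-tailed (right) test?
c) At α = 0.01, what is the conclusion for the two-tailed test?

Answer: a) 0.0521, b) 0.0260, c) fail to reject H₀

Derivation:
Using t-distribution with df = 15:
a) Two-tailed: p = 2×P(T > 2.11) = 0.0521
b) One-tailed: p = P(T > 2.11) = 0.0260
c) 0.0521 ≥ 0.01, fail to reject H₀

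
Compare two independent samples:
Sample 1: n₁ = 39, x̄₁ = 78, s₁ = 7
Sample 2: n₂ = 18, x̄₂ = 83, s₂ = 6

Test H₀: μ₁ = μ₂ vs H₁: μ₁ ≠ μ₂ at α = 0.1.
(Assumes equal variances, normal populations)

Answer: t = -2.6163, reject H₀

Derivation:
Pooled variance: s²_p = [38×7² + 17×6²]/(55) = 44.9818
s_p = 6.7068
SE = s_p×√(1/n₁ + 1/n₂) = 6.7068×√(1/39 + 1/18) = 1.9111
t = (x̄₁ - x̄₂)/SE = (78 - 83)/1.9111 = -2.6163
df = 55, t-critical = ±1.673
Decision: reject H₀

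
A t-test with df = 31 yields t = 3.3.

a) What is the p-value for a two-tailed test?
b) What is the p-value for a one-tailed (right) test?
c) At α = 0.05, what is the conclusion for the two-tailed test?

Answer: a) 0.0024, b) 0.0012, c) reject H₀

Derivation:
Using t-distribution with df = 31:
a) Two-tailed: p = 2×P(T > 3.3) = 0.0024
b) One-tailed: p = P(T > 3.3) = 0.0012
c) 0.0024 < 0.05, reject H₀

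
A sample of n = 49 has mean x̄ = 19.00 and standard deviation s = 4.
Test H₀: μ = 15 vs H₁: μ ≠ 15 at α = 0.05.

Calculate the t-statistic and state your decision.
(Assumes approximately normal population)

Answer: t = 7.0004, reject H₀

Derivation:
df = n - 1 = 48
SE = s/√n = 4/√49 = 0.5714
t = (x̄ - μ₀)/SE = (19.00 - 15)/0.5714 = 7.0004
Critical value: t_{0.025,48} = ±2.011
p-value < 0.0001
Decision: reject H₀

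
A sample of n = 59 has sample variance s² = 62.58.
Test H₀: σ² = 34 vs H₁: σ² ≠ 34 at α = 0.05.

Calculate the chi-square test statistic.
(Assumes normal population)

Answer: χ² = 106.7541, reject H₀

Derivation:
df = n - 1 = 58
χ² = (n-1)s²/σ₀² = 58×62.58/34 = 106.7541
Critical values: χ²_{0.975,58} = 38.844, χ²_{0.025,58} = 80.936
Rejection region: χ² < 38.844 or χ² > 80.936
Decision: reject H₀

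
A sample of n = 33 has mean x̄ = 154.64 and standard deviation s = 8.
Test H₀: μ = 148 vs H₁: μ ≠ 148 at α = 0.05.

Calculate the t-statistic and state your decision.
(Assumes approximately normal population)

Answer: t = 4.7681, reject H₀

Derivation:
df = n - 1 = 32
SE = s/√n = 8/√33 = 1.3926
t = (x̄ - μ₀)/SE = (154.64 - 148)/1.3926 = 4.7681
Critical value: t_{0.025,32} = ±2.037
p-value < 0.0001
Decision: reject H₀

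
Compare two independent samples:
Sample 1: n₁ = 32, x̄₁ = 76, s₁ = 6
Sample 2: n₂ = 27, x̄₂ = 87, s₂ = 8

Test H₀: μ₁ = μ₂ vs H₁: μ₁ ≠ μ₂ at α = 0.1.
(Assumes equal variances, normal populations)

Pooled variance: s²_p = [31×6² + 26×8²]/(57) = 48.7719
s_p = 6.9837
SE = s_p×√(1/n₁ + 1/n₂) = 6.9837×√(1/32 + 1/27) = 1.8250
t = (x̄₁ - x̄₂)/SE = (76 - 87)/1.8250 = -6.0274
df = 57, t-critical = ±1.672
Decision: reject H₀

Answer: t = -6.0274, reject H₀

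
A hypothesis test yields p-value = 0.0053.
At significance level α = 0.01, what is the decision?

Compare p-value to α:
0.0053 < 0.01
Decision: reject H₀

Answer: reject H₀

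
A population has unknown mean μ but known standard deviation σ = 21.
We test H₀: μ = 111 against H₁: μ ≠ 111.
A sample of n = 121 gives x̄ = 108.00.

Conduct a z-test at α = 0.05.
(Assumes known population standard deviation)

Answer: z = -1.5714, fail to reject H₀

Derivation:
Standard error: SE = σ/√n = 21/√121 = 1.9091
z-statistic: z = (x̄ - μ₀)/SE = (108.00 - 111)/1.9091 = -1.5714
Critical value: ±1.960
p-value = 0.1161
Decision: fail to reject H₀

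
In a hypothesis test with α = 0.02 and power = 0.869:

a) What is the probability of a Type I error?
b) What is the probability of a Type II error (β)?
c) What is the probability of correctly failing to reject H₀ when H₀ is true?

Answer: a) 0.02, b) 0.131, c) 0.98

Derivation:
a) Type I error probability = α = 0.02
b) Power = P(reject H₀ | H₁ true) = 1 - β = 0.869, so Type II error probability = β = 1 - Power = 0.131
c) P(fail to reject H₀ | H₀ true) = 1 - α = 0.98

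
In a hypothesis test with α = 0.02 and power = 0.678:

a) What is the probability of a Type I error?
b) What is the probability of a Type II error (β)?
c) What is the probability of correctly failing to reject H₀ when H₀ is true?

Answer: a) 0.02, b) 0.322, c) 0.98

Derivation:
a) Type I error probability = α = 0.02
b) Power = P(reject H₀ | H₁ true) = 1 - β = 0.678, so Type II error probability = β = 1 - Power = 0.322
c) P(fail to reject H₀ | H₀ true) = 1 - α = 0.98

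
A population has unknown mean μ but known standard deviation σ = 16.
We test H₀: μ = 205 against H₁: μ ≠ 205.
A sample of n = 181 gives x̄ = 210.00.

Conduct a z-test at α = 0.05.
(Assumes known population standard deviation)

Answer: z = 4.2042, reject H₀

Derivation:
Standard error: SE = σ/√n = 16/√181 = 1.1893
z-statistic: z = (x̄ - μ₀)/SE = (210.00 - 205)/1.1893 = 4.2042
Critical value: ±1.960
p-value < 0.0001
Decision: reject H₀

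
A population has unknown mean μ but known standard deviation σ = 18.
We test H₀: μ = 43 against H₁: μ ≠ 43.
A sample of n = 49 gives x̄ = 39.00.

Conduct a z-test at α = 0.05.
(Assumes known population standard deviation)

Standard error: SE = σ/√n = 18/√49 = 2.5714
z-statistic: z = (x̄ - μ₀)/SE = (39.00 - 43)/2.5714 = -1.5556
Critical value: ±1.960
p-value = 0.1198
Decision: fail to reject H₀

Answer: z = -1.5556, fail to reject H₀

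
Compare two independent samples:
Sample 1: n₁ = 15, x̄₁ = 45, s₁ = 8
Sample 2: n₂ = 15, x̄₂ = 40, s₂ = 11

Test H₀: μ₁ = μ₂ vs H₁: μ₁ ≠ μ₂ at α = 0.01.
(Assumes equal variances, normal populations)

Answer: t = 1.4237, fail to reject H₀

Derivation:
Pooled variance: s²_p = [14×8² + 14×11²]/(28) = 92.5000
s_p = 9.6177
SE = s_p×√(1/n₁ + 1/n₂) = 9.6177×√(1/15 + 1/15) = 3.5119
t = (x̄₁ - x̄₂)/SE = (45 - 40)/3.5119 = 1.4237
df = 28, t-critical = ±2.763
Decision: fail to reject H₀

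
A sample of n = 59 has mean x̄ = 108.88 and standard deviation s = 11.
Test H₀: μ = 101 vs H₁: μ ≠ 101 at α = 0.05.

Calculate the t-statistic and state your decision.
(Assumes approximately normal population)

Answer: t = 5.5024, reject H₀

Derivation:
df = n - 1 = 58
SE = s/√n = 11/√59 = 1.4321
t = (x̄ - μ₀)/SE = (108.88 - 101)/1.4321 = 5.5024
Critical value: t_{0.025,58} = ±2.002
p-value < 0.0001
Decision: reject H₀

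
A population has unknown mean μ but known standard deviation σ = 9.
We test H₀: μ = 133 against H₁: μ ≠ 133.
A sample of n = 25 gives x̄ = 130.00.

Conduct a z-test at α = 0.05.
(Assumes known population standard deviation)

Answer: z = -1.6667, fail to reject H₀

Derivation:
Standard error: SE = σ/√n = 9/√25 = 1.8000
z-statistic: z = (x̄ - μ₀)/SE = (130.00 - 133)/1.8000 = -1.6667
Critical value: ±1.960
p-value = 0.0956
Decision: fail to reject H₀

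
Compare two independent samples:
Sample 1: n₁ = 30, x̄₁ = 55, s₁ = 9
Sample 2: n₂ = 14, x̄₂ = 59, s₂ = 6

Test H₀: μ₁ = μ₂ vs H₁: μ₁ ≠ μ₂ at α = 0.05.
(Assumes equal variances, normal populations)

Answer: t = -1.5090, fail to reject H₀

Derivation:
Pooled variance: s²_p = [29×9² + 13×6²]/(42) = 67.0714
s_p = 8.1897
SE = s_p×√(1/n₁ + 1/n₂) = 8.1897×√(1/30 + 1/14) = 2.6508
t = (x̄₁ - x̄₂)/SE = (55 - 59)/2.6508 = -1.5090
df = 42, t-critical = ±2.018
Decision: fail to reject H₀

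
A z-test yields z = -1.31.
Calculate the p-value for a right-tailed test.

Answer: p-value ≈ 0.9049

Derivation:
For z = -1.31:
p = P(Z > -1.31) = 1 - Φ(-1.31) = 0.9049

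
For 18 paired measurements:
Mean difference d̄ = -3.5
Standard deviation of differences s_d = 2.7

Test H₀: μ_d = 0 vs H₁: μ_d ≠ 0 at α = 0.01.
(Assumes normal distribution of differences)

df = n - 1 = 17
SE = s_d/√n = 2.7/√18 = 0.6364
t = d̄/SE = -3.5/0.6364 = -5.4997
Critical value: t_{0.005,17} = ±2.898
p-value < 0.0001
Decision: reject H₀

Answer: t = -5.4997, reject H₀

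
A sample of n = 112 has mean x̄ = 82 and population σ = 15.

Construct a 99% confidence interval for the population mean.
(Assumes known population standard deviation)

Answer: (78.3488, 85.6512)

Derivation:
Confidence level: 99%, α = 0.01
z_0.005 = 2.576
SE = σ/√n = 15/√112 = 1.4174
Margin of error = 2.576 × 1.4174 = 3.6512
CI: x̄ ± margin = 82 ± 3.6512
CI: (78.3488, 85.6512)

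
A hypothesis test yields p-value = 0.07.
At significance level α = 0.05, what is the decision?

Answer: fail to reject H₀

Derivation:
Compare p-value to α:
0.07 ≥ 0.05
Decision: fail to reject H₀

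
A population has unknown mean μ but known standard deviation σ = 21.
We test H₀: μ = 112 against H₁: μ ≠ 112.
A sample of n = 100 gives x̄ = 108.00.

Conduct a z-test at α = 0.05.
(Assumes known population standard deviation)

Standard error: SE = σ/√n = 21/√100 = 2.1000
z-statistic: z = (x̄ - μ₀)/SE = (108.00 - 112)/2.1000 = -1.9048
Critical value: ±1.960
p-value = 0.0568
Decision: fail to reject H₀

Answer: z = -1.9048, fail to reject H₀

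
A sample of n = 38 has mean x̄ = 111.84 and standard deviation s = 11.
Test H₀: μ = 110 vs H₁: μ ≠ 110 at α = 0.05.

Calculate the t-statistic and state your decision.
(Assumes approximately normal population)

Answer: t = 1.0312, fail to reject H₀

Derivation:
df = n - 1 = 37
SE = s/√n = 11/√38 = 1.7844
t = (x̄ - μ₀)/SE = (111.84 - 110)/1.7844 = 1.0312
Critical value: t_{0.025,37} = ±2.026
p-value ≈ 0.3091
Decision: fail to reject H₀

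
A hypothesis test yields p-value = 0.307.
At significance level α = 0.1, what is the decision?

Compare p-value to α:
0.307 ≥ 0.1
Decision: fail to reject H₀

Answer: fail to reject H₀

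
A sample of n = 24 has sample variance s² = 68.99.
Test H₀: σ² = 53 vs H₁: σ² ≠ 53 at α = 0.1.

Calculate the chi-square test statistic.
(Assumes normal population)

Answer: χ² = 29.9391, fail to reject H₀

Derivation:
df = n - 1 = 23
χ² = (n-1)s²/σ₀² = 23×68.99/53 = 29.9391
Critical values: χ²_{0.95,23} = 13.091, χ²_{0.05,23} = 35.172
Rejection region: χ² < 13.091 or χ² > 35.172
Decision: fail to reject H₀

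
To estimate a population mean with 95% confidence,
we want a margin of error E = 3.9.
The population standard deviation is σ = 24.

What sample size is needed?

Answer: n = 146

Derivation:
z_0.025 = 1.960
n = (z×σ/E)² = (1.960×24/3.9)²
n = 145.4807
Round up: n = 146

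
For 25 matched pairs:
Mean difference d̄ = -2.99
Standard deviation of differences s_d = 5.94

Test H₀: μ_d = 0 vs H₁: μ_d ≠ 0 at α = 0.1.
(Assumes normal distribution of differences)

Answer: t = -2.5168, reject H₀

Derivation:
df = n - 1 = 24
SE = s_d/√n = 5.94/√25 = 1.1880
t = d̄/SE = -2.99/1.1880 = -2.5168
Critical value: t_{0.05,24} = ±1.711
p-value ≈ 0.0189
Decision: reject H₀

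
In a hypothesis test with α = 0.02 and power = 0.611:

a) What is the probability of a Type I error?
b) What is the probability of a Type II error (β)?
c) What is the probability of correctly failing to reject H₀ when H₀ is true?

a) Type I error probability = α = 0.02
b) Power = P(reject H₀ | H₁ true) = 1 - β = 0.611, so Type II error probability = β = 1 - Power = 0.389
c) P(fail to reject H₀ | H₀ true) = 1 - α = 0.98

Answer: a) 0.02, b) 0.389, c) 0.98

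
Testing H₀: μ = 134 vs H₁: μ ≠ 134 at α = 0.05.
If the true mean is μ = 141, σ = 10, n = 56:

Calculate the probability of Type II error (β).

Answer: β ≈ 0.0005

Derivation:
SE = σ/√n = 10/√56 = 1.3363
Critical values: μ₀ ± z_0.025×SE = 134 ± 1.960×1.3363
Acceptance region: (131.3809, 136.6191)
Under H₁ (μ = 141): z_high = (136.6191 - 141)/1.3363 = -3.2784, z_low = (131.3809 - 141)/1.3363 = -7.1983
β = P(not reject | H₁) = Φ(-3.2784) - Φ(-7.1983) ≈ 0.0005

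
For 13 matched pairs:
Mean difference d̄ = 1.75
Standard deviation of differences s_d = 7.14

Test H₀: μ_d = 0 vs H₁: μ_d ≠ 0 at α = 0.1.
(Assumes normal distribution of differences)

df = n - 1 = 12
SE = s_d/√n = 7.14/√13 = 1.9803
t = d̄/SE = 1.75/1.9803 = 0.8837
Critical value: t_{0.05,12} = ±1.782
p-value ≈ 0.3942
Decision: fail to reject H₀

Answer: t = 0.8837, fail to reject H₀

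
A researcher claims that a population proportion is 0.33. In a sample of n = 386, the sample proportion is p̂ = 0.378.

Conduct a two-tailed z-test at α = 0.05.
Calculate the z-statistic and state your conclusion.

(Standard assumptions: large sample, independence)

Answer: z = 2.0056, reject H₀

Derivation:
H₀: p = 0.33, H₁: p ≠ 0.33
Standard error: SE = √(p₀(1-p₀)/n) = √(0.33×0.67/386) = 0.023933
z-statistic: z = (p̂ - p₀)/SE = (0.378 - 0.33)/0.023933 = 2.0056
Critical value: z_0.025 = ±1.960
p-value = 0.0449
Decision: reject H₀ at α = 0.05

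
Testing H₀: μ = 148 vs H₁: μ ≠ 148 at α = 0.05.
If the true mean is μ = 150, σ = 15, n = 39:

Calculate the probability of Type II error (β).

Answer: β ≈ 0.8676

Derivation:
SE = σ/√n = 15/√39 = 2.4019
Critical values: μ₀ ± z_0.025×SE = 148 ± 1.960×2.4019
Acceptance region: (143.2923, 152.7077)
Under H₁ (μ = 150): z_high = (152.7077 - 150)/2.4019 = 1.1273, z_low = (143.2923 - 150)/2.4019 = -2.7927
β = P(not reject | H₁) = Φ(1.1273) - Φ(-2.7927) ≈ 0.8676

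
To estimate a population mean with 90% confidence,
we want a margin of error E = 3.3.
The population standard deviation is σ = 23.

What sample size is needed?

Answer: n = 132

Derivation:
z_0.05 = 1.645
n = (z×σ/E)² = (1.645×23/3.3)²
n = 131.4497
Round up: n = 132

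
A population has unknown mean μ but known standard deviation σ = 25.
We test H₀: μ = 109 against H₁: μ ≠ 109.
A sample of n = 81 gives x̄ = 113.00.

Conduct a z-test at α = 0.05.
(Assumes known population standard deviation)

Standard error: SE = σ/√n = 25/√81 = 2.7778
z-statistic: z = (x̄ - μ₀)/SE = (113.00 - 109)/2.7778 = 1.4400
Critical value: ±1.960
p-value = 0.1499
Decision: fail to reject H₀

Answer: z = 1.4400, fail to reject H₀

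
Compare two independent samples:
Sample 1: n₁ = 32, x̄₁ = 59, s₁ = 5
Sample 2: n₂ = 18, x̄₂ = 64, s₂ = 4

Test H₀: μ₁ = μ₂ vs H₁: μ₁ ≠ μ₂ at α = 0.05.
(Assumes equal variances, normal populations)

Answer: t = -3.6337, reject H₀

Derivation:
Pooled variance: s²_p = [31×5² + 17×4²]/(48) = 21.8125
s_p = 4.6704
SE = s_p×√(1/n₁ + 1/n₂) = 4.6704×√(1/32 + 1/18) = 1.3760
t = (x̄₁ - x̄₂)/SE = (59 - 64)/1.3760 = -3.6337
df = 48, t-critical = ±2.011
Decision: reject H₀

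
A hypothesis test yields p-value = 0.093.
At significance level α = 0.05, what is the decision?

Answer: fail to reject H₀

Derivation:
Compare p-value to α:
0.093 ≥ 0.05
Decision: fail to reject H₀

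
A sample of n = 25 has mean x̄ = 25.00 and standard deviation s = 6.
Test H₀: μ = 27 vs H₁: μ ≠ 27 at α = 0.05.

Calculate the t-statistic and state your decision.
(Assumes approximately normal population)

Answer: t = -1.6667, fail to reject H₀

Derivation:
df = n - 1 = 24
SE = s/√n = 6/√25 = 1.2000
t = (x̄ - μ₀)/SE = (25.00 - 27)/1.2000 = -1.6667
Critical value: t_{0.025,24} = ±2.064
p-value ≈ 0.1086
Decision: fail to reject H₀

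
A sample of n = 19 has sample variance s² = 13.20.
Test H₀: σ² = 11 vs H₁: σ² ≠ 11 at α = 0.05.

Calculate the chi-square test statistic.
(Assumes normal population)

df = n - 1 = 18
χ² = (n-1)s²/σ₀² = 18×13.20/11 = 21.6000
Critical values: χ²_{0.975,18} = 8.231, χ²_{0.025,18} = 31.526
Rejection region: χ² < 8.231 or χ² > 31.526
Decision: fail to reject H₀

Answer: χ² = 21.6000, fail to reject H₀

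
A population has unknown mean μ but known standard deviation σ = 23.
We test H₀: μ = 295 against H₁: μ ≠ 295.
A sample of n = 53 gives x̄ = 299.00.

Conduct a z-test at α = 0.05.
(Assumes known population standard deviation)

Standard error: SE = σ/√n = 23/√53 = 3.1593
z-statistic: z = (x̄ - μ₀)/SE = (299.00 - 295)/3.1593 = 1.2661
Critical value: ±1.960
p-value = 0.2055
Decision: fail to reject H₀

Answer: z = 1.2661, fail to reject H₀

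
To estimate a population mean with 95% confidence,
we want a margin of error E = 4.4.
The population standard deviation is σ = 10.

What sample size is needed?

Answer: n = 20

Derivation:
z_0.025 = 1.960
n = (z×σ/E)² = (1.960×10/4.4)²
n = 19.8430
Round up: n = 20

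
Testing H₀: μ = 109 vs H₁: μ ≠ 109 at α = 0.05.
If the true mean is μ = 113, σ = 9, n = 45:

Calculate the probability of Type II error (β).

Answer: β ≈ 0.1535

Derivation:
SE = σ/√n = 9/√45 = 1.3416
Critical values: μ₀ ± z_0.025×SE = 109 ± 1.960×1.3416
Acceptance region: (106.3705, 111.6295)
Under H₁ (μ = 113): z_high = (111.6295 - 113)/1.3416 = -1.0215, z_low = (106.3705 - 113)/1.3416 = -4.9415
β = P(not reject | H₁) = Φ(-1.0215) - Φ(-4.9415) ≈ 0.1535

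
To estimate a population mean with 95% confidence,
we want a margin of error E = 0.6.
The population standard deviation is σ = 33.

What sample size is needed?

Answer: n = 11621

Derivation:
z_0.025 = 1.960
n = (z×σ/E)² = (1.960×33/0.6)²
n = 11620.8400
Round up: n = 11621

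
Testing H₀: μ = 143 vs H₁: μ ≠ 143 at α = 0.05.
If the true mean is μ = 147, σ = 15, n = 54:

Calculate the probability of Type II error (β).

SE = σ/√n = 15/√54 = 2.0412
Critical values: μ₀ ± z_0.025×SE = 143 ± 1.960×2.0412
Acceptance region: (138.9992, 147.0008)
Under H₁ (μ = 147): z_high = (147.0008 - 147)/2.0412 = 0.0004, z_low = (138.9992 - 147)/2.0412 = -3.9197
β = P(not reject | H₁) = Φ(0.0004) - Φ(-3.9197) ≈ 0.5001

Answer: β ≈ 0.5001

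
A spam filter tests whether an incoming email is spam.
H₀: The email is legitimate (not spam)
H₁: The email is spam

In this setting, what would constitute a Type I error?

A Type I error (probability α) occurs when we reject a true H₀.
A Type II error (probability β) occurs when we fail to reject a false H₀.

Answer: Marking a legitimate email as spam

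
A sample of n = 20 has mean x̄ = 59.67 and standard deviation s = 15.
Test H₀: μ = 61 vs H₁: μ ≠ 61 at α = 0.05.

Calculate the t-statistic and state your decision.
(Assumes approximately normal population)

df = n - 1 = 19
SE = s/√n = 15/√20 = 3.3541
t = (x̄ - μ₀)/SE = (59.67 - 61)/3.3541 = -0.3965
Critical value: t_{0.025,19} = ±2.093
p-value ≈ 0.6962
Decision: fail to reject H₀

Answer: t = -0.3965, fail to reject H₀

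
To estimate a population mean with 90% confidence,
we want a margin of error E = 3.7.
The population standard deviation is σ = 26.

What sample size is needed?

z_0.05 = 1.645
n = (z×σ/E)² = (1.645×26/3.7)²
n = 133.6211
Round up: n = 134

Answer: n = 134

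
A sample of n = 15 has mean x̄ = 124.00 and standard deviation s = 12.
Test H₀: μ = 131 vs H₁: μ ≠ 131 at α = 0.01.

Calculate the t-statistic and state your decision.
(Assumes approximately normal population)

Answer: t = -2.2592, fail to reject H₀

Derivation:
df = n - 1 = 14
SE = s/√n = 12/√15 = 3.0984
t = (x̄ - μ₀)/SE = (124.00 - 131)/3.0984 = -2.2592
Critical value: t_{0.005,14} = ±2.977
p-value ≈ 0.0403
Decision: fail to reject H₀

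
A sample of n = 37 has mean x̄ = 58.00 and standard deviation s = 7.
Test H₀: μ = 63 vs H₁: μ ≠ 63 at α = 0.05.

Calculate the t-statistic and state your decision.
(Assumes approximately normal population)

Answer: t = -4.3448, reject H₀

Derivation:
df = n - 1 = 36
SE = s/√n = 7/√37 = 1.1508
t = (x̄ - μ₀)/SE = (58.00 - 63)/1.1508 = -4.3448
Critical value: t_{0.025,36} = ±2.028
p-value ≈ 0.0001
Decision: reject H₀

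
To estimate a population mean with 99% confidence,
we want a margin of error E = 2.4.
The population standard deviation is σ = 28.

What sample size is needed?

z_0.005 = 2.576
n = (z×σ/E)² = (2.576×28/2.4)²
n = 903.2028
Round up: n = 904

Answer: n = 904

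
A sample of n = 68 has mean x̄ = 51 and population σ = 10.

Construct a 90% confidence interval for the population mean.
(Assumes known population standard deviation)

Confidence level: 90%, α = 0.1
z_0.05 = 1.645
SE = σ/√n = 10/√68 = 1.2127
Margin of error = 1.645 × 1.2127 = 1.9949
CI: x̄ ± margin = 51 ± 1.9949
CI: (49.0051, 52.9949)

Answer: (49.0051, 52.9949)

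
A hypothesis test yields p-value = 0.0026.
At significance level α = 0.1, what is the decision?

Answer: reject H₀

Derivation:
Compare p-value to α:
0.0026 < 0.1
Decision: reject H₀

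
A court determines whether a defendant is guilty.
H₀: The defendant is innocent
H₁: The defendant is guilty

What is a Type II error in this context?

Answer: Acquitting a guilty person

Derivation:
Type I error (α): Rejecting H₀ when H₀ is true
Type II error (β): Failing to reject H₀ when H₁ is true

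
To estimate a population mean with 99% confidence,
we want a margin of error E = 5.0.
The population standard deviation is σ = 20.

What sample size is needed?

z_0.005 = 2.576
n = (z×σ/E)² = (2.576×20/5.0)²
n = 106.1724
Round up: n = 107

Answer: n = 107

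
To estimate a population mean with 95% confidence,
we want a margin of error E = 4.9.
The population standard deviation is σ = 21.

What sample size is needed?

Answer: n = 71

Derivation:
z_0.025 = 1.960
n = (z×σ/E)² = (1.960×21/4.9)²
n = 70.5600
Round up: n = 71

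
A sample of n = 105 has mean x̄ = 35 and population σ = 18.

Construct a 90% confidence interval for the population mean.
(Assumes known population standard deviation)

Answer: (32.1104, 37.8896)

Derivation:
Confidence level: 90%, α = 0.1
z_0.05 = 1.645
SE = σ/√n = 18/√105 = 1.7566
Margin of error = 1.645 × 1.7566 = 2.8896
CI: x̄ ± margin = 35 ± 2.8896
CI: (32.1104, 37.8896)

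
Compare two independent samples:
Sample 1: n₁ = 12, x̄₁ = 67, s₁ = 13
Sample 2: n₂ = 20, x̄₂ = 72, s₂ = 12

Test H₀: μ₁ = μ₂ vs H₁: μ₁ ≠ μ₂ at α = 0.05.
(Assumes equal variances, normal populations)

Answer: t = -1.1064, fail to reject H₀

Derivation:
Pooled variance: s²_p = [11×13² + 19×12²]/(30) = 153.1667
s_p = 12.3761
SE = s_p×√(1/n₁ + 1/n₂) = 12.3761×√(1/12 + 1/20) = 4.5191
t = (x̄₁ - x̄₂)/SE = (67 - 72)/4.5191 = -1.1064
df = 30, t-critical = ±2.042
Decision: fail to reject H₀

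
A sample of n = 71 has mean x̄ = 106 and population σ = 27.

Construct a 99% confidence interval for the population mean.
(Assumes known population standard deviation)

Answer: (97.7457, 114.2543)

Derivation:
Confidence level: 99%, α = 0.01
z_0.005 = 2.576
SE = σ/√n = 27/√71 = 3.2043
Margin of error = 2.576 × 3.2043 = 8.2543
CI: x̄ ± margin = 106 ± 8.2543
CI: (97.7457, 114.2543)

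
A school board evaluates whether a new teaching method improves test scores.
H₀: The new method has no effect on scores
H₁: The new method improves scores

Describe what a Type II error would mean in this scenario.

Type I error (α): Rejecting H₀ when H₀ is true
Type II error (β): Failing to reject H₀ when H₁ is true

Answer: Failing to adopt an effective teaching method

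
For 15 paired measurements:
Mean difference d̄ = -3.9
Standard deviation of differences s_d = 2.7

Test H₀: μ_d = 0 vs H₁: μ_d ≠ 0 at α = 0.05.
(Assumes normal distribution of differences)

df = n - 1 = 14
SE = s_d/√n = 2.7/√15 = 0.6971
t = d̄/SE = -3.9/0.6971 = -5.5946
Critical value: t_{0.025,14} = ±2.145
p-value ≈ 0.0001
Decision: reject H₀

Answer: t = -5.5946, reject H₀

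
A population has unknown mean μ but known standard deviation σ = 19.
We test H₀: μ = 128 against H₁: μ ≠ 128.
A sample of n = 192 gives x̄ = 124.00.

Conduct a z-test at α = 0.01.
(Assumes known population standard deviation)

Standard error: SE = σ/√n = 19/√192 = 1.3712
z-statistic: z = (x̄ - μ₀)/SE = (124.00 - 128)/1.3712 = -2.9172
Critical value: ±2.576
p-value = 0.0035
Decision: reject H₀

Answer: z = -2.9172, reject H₀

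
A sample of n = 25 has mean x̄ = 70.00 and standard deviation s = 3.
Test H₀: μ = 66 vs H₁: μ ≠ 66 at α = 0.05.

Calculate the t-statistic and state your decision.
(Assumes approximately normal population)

Answer: t = 6.6667, reject H₀

Derivation:
df = n - 1 = 24
SE = s/√n = 3/√25 = 0.6000
t = (x̄ - μ₀)/SE = (70.00 - 66)/0.6000 = 6.6667
Critical value: t_{0.025,24} = ±2.064
p-value < 0.0001
Decision: reject H₀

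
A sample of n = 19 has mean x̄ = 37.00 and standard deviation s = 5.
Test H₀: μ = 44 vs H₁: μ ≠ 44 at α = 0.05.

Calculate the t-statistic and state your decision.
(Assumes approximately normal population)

df = n - 1 = 18
SE = s/√n = 5/√19 = 1.1471
t = (x̄ - μ₀)/SE = (37.00 - 44)/1.1471 = -6.1023
Critical value: t_{0.025,18} = ±2.101
p-value < 0.0001
Decision: reject H₀

Answer: t = -6.1023, reject H₀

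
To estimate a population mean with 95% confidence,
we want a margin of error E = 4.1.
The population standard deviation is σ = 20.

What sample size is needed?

z_0.025 = 1.960
n = (z×σ/E)² = (1.960×20/4.1)²
n = 91.4123
Round up: n = 92

Answer: n = 92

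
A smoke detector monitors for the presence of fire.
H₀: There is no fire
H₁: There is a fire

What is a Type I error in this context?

Answer: The alarm sounds when there is no fire (false alarm)

Derivation:
Type I error: rejecting H₀ when it is actually true (false positive).
Type II error: failing to reject H₀ when H₁ is actually true (false negative).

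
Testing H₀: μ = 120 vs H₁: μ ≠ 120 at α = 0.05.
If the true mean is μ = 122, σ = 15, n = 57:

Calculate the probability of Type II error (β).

Answer: β ≈ 0.8283

Derivation:
SE = σ/√n = 15/√57 = 1.9868
Critical values: μ₀ ± z_0.025×SE = 120 ± 1.960×1.9868
Acceptance region: (116.1059, 123.8941)
Under H₁ (μ = 122): z_high = (123.8941 - 122)/1.9868 = 0.9533, z_low = (116.1059 - 122)/1.9868 = -2.9666
β = P(not reject | H₁) = Φ(0.9533) - Φ(-2.9666) ≈ 0.8283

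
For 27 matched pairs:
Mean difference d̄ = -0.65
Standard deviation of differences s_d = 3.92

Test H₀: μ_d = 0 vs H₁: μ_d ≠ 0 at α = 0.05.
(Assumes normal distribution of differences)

df = n - 1 = 26
SE = s_d/√n = 3.92/√27 = 0.7544
t = d̄/SE = -0.65/0.7544 = -0.8616
Critical value: t_{0.025,26} = ±2.056
p-value ≈ 0.3968
Decision: fail to reject H₀

Answer: t = -0.8616, fail to reject H₀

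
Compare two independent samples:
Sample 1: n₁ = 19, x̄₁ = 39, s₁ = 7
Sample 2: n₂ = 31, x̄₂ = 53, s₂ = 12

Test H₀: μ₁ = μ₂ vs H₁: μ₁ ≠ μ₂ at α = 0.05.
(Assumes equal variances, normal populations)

Answer: t = -4.6157, reject H₀

Derivation:
Pooled variance: s²_p = [18×7² + 30×12²]/(48) = 108.3750
s_p = 10.4103
SE = s_p×√(1/n₁ + 1/n₂) = 10.4103×√(1/19 + 1/31) = 3.0331
t = (x̄₁ - x̄₂)/SE = (39 - 53)/3.0331 = -4.6157
df = 48, t-critical = ±2.011
Decision: reject H₀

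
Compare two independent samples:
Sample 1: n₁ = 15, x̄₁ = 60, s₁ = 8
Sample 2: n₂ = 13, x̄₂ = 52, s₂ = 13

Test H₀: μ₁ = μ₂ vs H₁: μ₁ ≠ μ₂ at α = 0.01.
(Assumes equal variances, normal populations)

Pooled variance: s²_p = [14×8² + 12×13²]/(26) = 112.4615
s_p = 10.6048
SE = s_p×√(1/n₁ + 1/n₂) = 10.6048×√(1/15 + 1/13) = 4.0185
t = (x̄₁ - x̄₂)/SE = (60 - 52)/4.0185 = 1.9908
df = 26, t-critical = ±2.779
Decision: fail to reject H₀

Answer: t = 1.9908, fail to reject H₀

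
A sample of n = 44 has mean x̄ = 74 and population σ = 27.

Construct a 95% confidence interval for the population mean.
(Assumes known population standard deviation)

Answer: (66.0220, 81.9780)

Derivation:
Confidence level: 95%, α = 0.05
z_0.025 = 1.960
SE = σ/√n = 27/√44 = 4.0704
Margin of error = 1.960 × 4.0704 = 7.9780
CI: x̄ ± margin = 74 ± 7.9780
CI: (66.0220, 81.9780)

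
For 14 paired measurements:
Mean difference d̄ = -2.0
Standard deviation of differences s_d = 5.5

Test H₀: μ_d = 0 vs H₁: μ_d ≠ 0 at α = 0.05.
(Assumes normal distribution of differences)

df = n - 1 = 13
SE = s_d/√n = 5.5/√14 = 1.4699
t = d̄/SE = -2.0/1.4699 = -1.3606
Critical value: t_{0.025,13} = ±2.160
p-value ≈ 0.1968
Decision: fail to reject H₀

Answer: t = -1.3606, fail to reject H₀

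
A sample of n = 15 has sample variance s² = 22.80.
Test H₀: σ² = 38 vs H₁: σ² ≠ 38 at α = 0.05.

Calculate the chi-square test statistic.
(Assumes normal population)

Answer: χ² = 8.4000, fail to reject H₀

Derivation:
df = n - 1 = 14
χ² = (n-1)s²/σ₀² = 14×22.80/38 = 8.4000
Critical values: χ²_{0.975,14} = 5.629, χ²_{0.025,14} = 26.119
Rejection region: χ² < 5.629 or χ² > 26.119
Decision: fail to reject H₀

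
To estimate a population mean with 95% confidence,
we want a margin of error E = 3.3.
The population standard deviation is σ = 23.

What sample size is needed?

Answer: n = 187

Derivation:
z_0.025 = 1.960
n = (z×σ/E)² = (1.960×23/3.3)²
n = 186.6122
Round up: n = 187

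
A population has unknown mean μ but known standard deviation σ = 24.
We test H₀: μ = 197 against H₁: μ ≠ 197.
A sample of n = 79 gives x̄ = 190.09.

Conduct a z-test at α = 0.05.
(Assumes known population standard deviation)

Answer: z = -2.5591, reject H₀

Derivation:
Standard error: SE = σ/√n = 24/√79 = 2.7002
z-statistic: z = (x̄ - μ₀)/SE = (190.09 - 197)/2.7002 = -2.5591
Critical value: ±1.960
p-value = 0.0105
Decision: reject H₀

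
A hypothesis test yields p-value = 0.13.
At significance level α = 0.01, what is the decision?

Answer: fail to reject H₀

Derivation:
Compare p-value to α:
0.13 ≥ 0.01
Decision: fail to reject H₀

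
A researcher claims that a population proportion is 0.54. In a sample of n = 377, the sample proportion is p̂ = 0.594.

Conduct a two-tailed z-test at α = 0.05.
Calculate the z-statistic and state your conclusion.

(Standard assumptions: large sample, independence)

Answer: z = 2.1037, reject H₀

Derivation:
H₀: p = 0.54, H₁: p ≠ 0.54
Standard error: SE = √(p₀(1-p₀)/n) = √(0.54×0.46/377) = 0.025669
z-statistic: z = (p̂ - p₀)/SE = (0.594 - 0.54)/0.025669 = 2.1037
Critical value: z_0.025 = ±1.960
p-value = 0.0354
Decision: reject H₀ at α = 0.05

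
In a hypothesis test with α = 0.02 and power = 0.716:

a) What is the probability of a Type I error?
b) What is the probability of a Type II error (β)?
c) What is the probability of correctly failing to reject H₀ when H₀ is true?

a) Type I error probability = α = 0.02
b) Power = P(reject H₀ | H₁ true) = 1 - β = 0.716, so Type II error probability = β = 1 - Power = 0.284
c) P(fail to reject H₀ | H₀ true) = 1 - α = 0.98

Answer: a) 0.02, b) 0.284, c) 0.98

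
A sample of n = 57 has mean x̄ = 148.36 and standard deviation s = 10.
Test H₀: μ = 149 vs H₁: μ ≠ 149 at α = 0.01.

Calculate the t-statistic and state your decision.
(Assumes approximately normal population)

df = n - 1 = 56
SE = s/√n = 10/√57 = 1.3245
t = (x̄ - μ₀)/SE = (148.36 - 149)/1.3245 = -0.4832
Critical value: t_{0.005,56} = ±2.667
p-value ≈ 0.6308
Decision: fail to reject H₀

Answer: t = -0.4832, fail to reject H₀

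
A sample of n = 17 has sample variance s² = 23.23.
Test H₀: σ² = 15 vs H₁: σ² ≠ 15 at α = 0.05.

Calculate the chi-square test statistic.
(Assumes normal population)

Answer: χ² = 24.7787, fail to reject H₀

Derivation:
df = n - 1 = 16
χ² = (n-1)s²/σ₀² = 16×23.23/15 = 24.7787
Critical values: χ²_{0.975,16} = 6.908, χ²_{0.025,16} = 28.845
Rejection region: χ² < 6.908 or χ² > 28.845
Decision: fail to reject H₀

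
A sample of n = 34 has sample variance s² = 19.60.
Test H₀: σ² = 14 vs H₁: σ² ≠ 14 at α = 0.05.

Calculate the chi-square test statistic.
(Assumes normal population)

df = n - 1 = 33
χ² = (n-1)s²/σ₀² = 33×19.60/14 = 46.2000
Critical values: χ²_{0.975,33} = 19.047, χ²_{0.025,33} = 50.725
Rejection region: χ² < 19.047 or χ² > 50.725
Decision: fail to reject H₀

Answer: χ² = 46.2000, fail to reject H₀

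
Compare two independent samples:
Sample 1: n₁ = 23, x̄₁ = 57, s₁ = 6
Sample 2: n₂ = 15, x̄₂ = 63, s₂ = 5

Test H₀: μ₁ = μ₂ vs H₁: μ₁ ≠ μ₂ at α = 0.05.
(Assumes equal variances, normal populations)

Answer: t = -3.2099, reject H₀

Derivation:
Pooled variance: s²_p = [22×6² + 14×5²]/(36) = 31.7222
s_p = 5.6322
SE = s_p×√(1/n₁ + 1/n₂) = 5.6322×√(1/23 + 1/15) = 1.8692
t = (x̄₁ - x̄₂)/SE = (57 - 63)/1.8692 = -3.2099
df = 36, t-critical = ±2.028
Decision: reject H₀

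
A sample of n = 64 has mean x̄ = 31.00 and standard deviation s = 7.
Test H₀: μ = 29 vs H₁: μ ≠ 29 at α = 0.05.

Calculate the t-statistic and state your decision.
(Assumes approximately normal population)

df = n - 1 = 63
SE = s/√n = 7/√64 = 0.8750
t = (x̄ - μ₀)/SE = (31.00 - 29)/0.8750 = 2.2857
Critical value: t_{0.025,63} = ±1.998
p-value ≈ 0.0256
Decision: reject H₀

Answer: t = 2.2857, reject H₀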